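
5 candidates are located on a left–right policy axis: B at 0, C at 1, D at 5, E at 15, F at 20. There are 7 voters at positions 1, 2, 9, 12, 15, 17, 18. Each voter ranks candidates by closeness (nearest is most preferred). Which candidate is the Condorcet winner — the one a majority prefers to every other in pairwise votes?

E

With single-peaked preferences on a line, the Condorcet winner is the candidate closest to the median voter.
The median voter (position 12) is closest to E at 15.
Check: E vs C — voters closer to E: 5 of 7.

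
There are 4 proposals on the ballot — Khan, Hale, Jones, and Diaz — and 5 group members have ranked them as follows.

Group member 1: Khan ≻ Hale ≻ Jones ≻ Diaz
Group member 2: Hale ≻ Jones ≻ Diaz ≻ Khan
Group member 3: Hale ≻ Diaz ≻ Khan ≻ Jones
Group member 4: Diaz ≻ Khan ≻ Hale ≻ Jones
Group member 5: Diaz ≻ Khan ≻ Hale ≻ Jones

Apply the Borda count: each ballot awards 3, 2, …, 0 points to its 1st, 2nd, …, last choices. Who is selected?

Borda scores:
  Khan: 3 + 0 + 1 + 2 + 2 = 8
  Hale: 2 + 3 + 3 + 1 + 1 = 10
  Jones: 1 + 2 + 0 + 0 + 0 = 3
  Diaz: 0 + 1 + 2 + 3 + 3 = 9
Hale has the highest total.

Hale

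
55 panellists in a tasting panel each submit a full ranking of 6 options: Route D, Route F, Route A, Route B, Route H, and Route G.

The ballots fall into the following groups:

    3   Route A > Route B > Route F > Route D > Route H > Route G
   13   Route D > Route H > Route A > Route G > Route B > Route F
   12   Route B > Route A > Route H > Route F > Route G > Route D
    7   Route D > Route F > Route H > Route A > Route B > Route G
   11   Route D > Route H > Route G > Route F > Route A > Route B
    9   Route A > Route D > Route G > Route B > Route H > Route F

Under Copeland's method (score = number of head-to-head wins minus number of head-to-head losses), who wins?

Route D

Pairwise results:
  Route D vs Route F: Route D wins 40–15.
  Route D vs Route A: Route D wins 31–24.
  Route D vs Route B: Route D wins 40–15.
  Route D vs Route H: Route D wins 43–12.
  Route D vs Route G: Route D wins 43–12.
  Route F vs Route A: Route A wins 37–18.
  Route F vs Route B: Route B wins 37–18.
  Route F vs Route H: Route H wins 45–10.
  Route F vs Route G: Route G wins 33–22.
  Route A vs Route B: Route A wins 43–12.
  Route A vs Route H: Route H wins 31–24.
  Route A vs Route G: Route A wins 44–11.
  Route B vs Route H: Route H wins 31–24.
  Route B vs Route G: Route G wins 33–22.
  Route H vs Route G: Route H wins 46–9.
Copeland scores (wins − losses):
  Route D: 5 − 0 = 5
  Route F: 0 − 5 = -5
  Route A: 3 − 2 = 1
  Route B: 1 − 4 = -3
  Route H: 4 − 1 = 3
  Route G: 2 − 3 = -1
Route D has the best Copeland score.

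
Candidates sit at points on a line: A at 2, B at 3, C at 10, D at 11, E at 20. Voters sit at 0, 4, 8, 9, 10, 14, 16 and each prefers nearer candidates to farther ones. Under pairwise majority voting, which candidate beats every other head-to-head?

With single-peaked preferences on a line, the Condorcet winner is the candidate closest to the median voter.
The median voter (position 9) is closest to C at 10.
Check: C vs D — voters closer to C: 5 of 7.

C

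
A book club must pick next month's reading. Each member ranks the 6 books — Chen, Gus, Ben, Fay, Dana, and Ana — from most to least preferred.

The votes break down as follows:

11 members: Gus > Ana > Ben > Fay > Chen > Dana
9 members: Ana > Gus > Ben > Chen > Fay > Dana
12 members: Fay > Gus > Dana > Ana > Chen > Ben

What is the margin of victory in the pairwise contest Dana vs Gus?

32

Ballots ranking Dana above Gus: 0.
Ballots ranking Gus above Dana: 11+9+12 = 32.
Gus wins 32–0, a margin of 32.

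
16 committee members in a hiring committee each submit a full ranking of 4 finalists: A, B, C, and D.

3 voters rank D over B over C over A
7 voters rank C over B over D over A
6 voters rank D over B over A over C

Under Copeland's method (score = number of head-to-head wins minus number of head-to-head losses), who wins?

Pairwise results:
  A vs B: B wins 16–0.
  A vs C: C wins 10–6.
  A vs D: D wins 16–0.
  B vs C: B wins 9–7.
  B vs D: D wins 9–7.
  C vs D: D wins 9–7.
Copeland scores (wins − losses):
  A: 0 − 3 = -3
  B: 2 − 1 = 1
  C: 1 − 2 = -1
  D: 3 − 0 = 3
D has the best Copeland score.

D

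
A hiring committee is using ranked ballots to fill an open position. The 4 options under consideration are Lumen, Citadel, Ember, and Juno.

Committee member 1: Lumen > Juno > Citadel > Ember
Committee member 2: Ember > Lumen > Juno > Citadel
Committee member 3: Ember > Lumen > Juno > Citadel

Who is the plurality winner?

First-place vote totals:
  Lumen: 1
  Citadel: 0
  Ember: 2
  Juno: 0
Ember has the most first-place votes.

Ember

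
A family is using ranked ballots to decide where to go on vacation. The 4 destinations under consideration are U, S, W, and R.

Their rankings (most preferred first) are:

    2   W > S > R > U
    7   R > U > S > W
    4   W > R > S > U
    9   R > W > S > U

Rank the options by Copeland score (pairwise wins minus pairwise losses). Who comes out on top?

Pairwise results:
  U vs S: S wins 15–7.
  U vs W: W wins 15–7.
  U vs R: R wins 22–0.
  S vs W: W wins 15–7.
  S vs R: R wins 20–2.
  W vs R: R wins 16–6.
Copeland scores (wins − losses):
  U: 0 − 3 = -3
  S: 1 − 2 = -1
  W: 2 − 1 = 1
  R: 3 − 0 = 3
R has the best Copeland score.

R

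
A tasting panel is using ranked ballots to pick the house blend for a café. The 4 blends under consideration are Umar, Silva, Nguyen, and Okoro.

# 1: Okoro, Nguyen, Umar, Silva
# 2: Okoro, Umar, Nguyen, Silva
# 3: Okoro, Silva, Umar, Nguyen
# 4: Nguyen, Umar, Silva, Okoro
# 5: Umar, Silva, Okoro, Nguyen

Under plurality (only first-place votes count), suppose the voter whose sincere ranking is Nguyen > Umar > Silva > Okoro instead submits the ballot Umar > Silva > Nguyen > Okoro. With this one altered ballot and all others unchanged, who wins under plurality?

Okoro

First-place totals with the altered ballot: Umar 2, Silva 0, Nguyen 0, Okoro 3.
The winner is unchanged: still Okoro.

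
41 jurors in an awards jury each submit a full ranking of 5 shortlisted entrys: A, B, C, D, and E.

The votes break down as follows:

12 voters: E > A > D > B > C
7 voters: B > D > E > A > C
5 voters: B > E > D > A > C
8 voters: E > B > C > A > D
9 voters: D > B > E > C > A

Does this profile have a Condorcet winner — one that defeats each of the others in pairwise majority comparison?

No

Head-to-head results (41 voters total):
A vs B: B wins 29–12.
A vs C: A wins 24–17.
A vs D: D wins 21–20.
A vs E: E wins 41–0.
B vs C: B wins 41–0.
B vs D: D wins 21–20.
B vs E: B wins 21–20.
C vs D: D wins 33–8.
C vs E: E wins 41–0.
D vs E: E wins 25–16.
No candidate beats all others: B beats E beats D beats B, a majority cycle.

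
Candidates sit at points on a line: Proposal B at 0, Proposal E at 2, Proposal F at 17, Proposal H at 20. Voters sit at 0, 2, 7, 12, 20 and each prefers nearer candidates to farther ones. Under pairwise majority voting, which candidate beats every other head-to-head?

Proposal E

With single-peaked preferences on a line, the Condorcet winner is the candidate closest to the median voter.
The median voter (position 7) is closest to Proposal E at 2.
Check: Proposal E vs Proposal H — voters closer to Proposal E: 3 of 5.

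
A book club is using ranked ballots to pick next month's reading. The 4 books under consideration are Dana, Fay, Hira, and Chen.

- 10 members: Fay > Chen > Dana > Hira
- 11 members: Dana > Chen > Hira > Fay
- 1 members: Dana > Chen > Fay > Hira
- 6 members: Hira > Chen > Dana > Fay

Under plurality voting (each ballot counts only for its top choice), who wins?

Dana

First-place vote totals:
  Dana: 12
  Fay: 10
  Hira: 6
  Chen: 0
Dana has the most first-place votes.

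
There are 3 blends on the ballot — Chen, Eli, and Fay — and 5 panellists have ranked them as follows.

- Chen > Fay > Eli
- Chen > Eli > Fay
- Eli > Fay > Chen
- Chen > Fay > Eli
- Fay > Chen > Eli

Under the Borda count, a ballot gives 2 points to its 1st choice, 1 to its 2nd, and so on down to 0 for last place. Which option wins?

Borda scores:
  Chen: 2 + 2 + 0 + 2 + 1 = 7
  Eli: 0 + 1 + 2 + 0 + 0 = 3
  Fay: 1 + 0 + 1 + 1 + 2 = 5
Chen has the highest total.

Chen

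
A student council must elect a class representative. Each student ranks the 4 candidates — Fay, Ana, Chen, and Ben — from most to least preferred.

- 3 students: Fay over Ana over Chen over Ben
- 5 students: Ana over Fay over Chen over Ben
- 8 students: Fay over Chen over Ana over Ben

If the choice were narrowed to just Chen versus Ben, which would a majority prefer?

Ballots ranking Chen above Ben: 3+5+8 = 16.
Ballots ranking Ben above Chen: 0.
Chen wins the head-to-head, 16–0.

Chen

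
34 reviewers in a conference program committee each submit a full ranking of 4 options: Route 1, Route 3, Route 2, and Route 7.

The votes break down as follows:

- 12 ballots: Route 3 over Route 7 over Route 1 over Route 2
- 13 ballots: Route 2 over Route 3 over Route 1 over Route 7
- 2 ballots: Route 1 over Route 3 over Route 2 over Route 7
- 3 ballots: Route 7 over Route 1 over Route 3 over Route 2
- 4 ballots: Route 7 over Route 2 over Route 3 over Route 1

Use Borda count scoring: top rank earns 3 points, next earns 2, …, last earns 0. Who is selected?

Borda scores:
  Route 1: 12·1 + 13·1 + 2·3 + 3·2 + 4·0 = 37
  Route 3: 12·3 + 13·2 + 2·2 + 3·1 + 4·1 = 73
  Route 2: 12·0 + 13·3 + 2·1 + 3·0 + 4·2 = 49
  Route 7: 12·2 + 13·0 + 2·0 + 3·3 + 4·3 = 45
Route 3 has the highest total.

Route 3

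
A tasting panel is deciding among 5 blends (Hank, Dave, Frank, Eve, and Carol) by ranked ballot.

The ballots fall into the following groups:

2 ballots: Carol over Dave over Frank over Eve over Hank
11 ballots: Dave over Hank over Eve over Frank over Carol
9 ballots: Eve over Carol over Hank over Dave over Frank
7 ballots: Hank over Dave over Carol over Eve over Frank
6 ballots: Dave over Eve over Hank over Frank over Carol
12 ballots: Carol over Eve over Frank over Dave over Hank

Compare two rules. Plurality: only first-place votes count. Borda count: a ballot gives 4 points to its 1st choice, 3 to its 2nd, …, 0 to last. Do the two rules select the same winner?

No

Plurality first-place counts: Hank 7, Dave 17, Frank 0, Eve 9, Carol 14 → Dave.
Borda totals: Hank 91, Dave 116, Frank 45, Eve 121, Carol 97 → Eve.
The two rules disagree: plurality picks Dave, Borda picks Eve.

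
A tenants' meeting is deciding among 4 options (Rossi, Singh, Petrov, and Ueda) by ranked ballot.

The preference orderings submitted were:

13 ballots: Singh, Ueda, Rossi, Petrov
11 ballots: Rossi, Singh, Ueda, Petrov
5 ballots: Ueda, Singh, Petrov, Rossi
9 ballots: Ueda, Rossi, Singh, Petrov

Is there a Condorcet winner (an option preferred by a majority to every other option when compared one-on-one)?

No

Head-to-head results (38 voters total):
Rossi vs Singh: Rossi wins 20–18.
Rossi vs Petrov: Rossi wins 33–5.
Rossi vs Ueda: Ueda wins 27–11.
Singh vs Petrov: Singh wins 38–0.
Singh vs Ueda: Singh wins 24–14.
Petrov vs Ueda: Ueda wins 38–0.
No candidate beats all others: Rossi beats Singh beats Ueda beats Rossi, a majority cycle.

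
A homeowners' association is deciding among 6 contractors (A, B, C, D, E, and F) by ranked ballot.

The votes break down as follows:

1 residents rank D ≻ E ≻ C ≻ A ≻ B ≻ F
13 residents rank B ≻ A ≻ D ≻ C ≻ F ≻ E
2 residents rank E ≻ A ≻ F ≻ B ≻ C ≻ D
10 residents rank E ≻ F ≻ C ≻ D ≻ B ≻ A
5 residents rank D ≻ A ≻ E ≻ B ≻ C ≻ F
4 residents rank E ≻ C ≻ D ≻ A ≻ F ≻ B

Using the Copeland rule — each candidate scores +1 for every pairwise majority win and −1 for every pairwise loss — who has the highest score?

D

Pairwise results:
  A vs B: B wins 23–12.
  A vs C: A wins 20–15.
  A vs D: D wins 20–15.
  A vs E: A wins 18–17.
  A vs F: A wins 25–10.
  B vs C: B wins 20–15.
  B vs D: D wins 20–15.
  B vs E: E wins 22–13.
  B vs F: B wins 19–16.
  C vs D: D wins 19–16.
  C vs E: E wins 22–13.
  C vs F: C wins 23–12.
  D vs E: D wins 19–16.
  D vs F: D wins 23–12.
  E vs F: E wins 22–13.
Copeland scores (wins − losses):
  A: 3 − 2 = 1
  B: 3 − 2 = 1
  C: 1 − 4 = -3
  D: 5 − 0 = 5
  E: 3 − 2 = 1
  F: 0 − 5 = -5
D has the best Copeland score.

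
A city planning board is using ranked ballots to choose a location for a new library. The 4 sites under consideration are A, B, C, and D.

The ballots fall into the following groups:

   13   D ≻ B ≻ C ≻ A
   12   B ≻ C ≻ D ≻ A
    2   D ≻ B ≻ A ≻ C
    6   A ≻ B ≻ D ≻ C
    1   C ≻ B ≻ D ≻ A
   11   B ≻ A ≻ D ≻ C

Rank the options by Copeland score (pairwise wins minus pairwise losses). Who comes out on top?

B

Pairwise results:
  A vs B: B wins 39–6.
  A vs C: C wins 26–19.
  A vs D: D wins 28–17.
  B vs C: B wins 44–1.
  B vs D: B wins 30–15.
  C vs D: D wins 32–13.
Copeland scores (wins − losses):
  A: 0 − 3 = -3
  B: 3 − 0 = 3
  C: 1 − 2 = -1
  D: 2 − 1 = 1
B has the best Copeland score.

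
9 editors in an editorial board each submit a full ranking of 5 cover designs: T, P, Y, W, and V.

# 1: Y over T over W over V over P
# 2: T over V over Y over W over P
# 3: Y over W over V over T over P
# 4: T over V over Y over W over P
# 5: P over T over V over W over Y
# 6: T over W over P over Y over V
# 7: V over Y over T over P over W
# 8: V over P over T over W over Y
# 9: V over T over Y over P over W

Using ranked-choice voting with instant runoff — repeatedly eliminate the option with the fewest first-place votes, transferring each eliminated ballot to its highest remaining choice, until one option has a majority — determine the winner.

Round 1: T 3, V 3, Y 2, P 1, W 0. W has the fewest and is eliminated.
Round 2: T 3, V 3, Y 2, P 1. P has the fewest and is eliminated.
Round 3: T 4, V 3, Y 2. Y has the fewest and is eliminated.
Round 4: T 5, V 4. T has a majority.

T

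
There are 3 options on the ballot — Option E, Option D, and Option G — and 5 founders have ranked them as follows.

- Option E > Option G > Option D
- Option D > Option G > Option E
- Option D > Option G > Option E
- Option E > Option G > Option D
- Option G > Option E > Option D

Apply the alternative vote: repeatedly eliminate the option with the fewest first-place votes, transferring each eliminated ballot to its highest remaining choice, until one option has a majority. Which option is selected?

Round 1: Option E 2, Option D 2, Option G 1. Option G has the fewest and is eliminated.
Round 2: Option E 3, Option D 2. Option E has a majority.

Option E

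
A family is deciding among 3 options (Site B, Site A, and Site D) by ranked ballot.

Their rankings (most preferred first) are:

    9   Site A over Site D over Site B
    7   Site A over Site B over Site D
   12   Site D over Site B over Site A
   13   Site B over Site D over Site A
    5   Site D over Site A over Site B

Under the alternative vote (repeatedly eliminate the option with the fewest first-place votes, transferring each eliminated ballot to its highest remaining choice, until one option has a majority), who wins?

Round 1: Site D 17, Site A 16, Site B 13. Site B has the fewest and is eliminated.
Round 2: Site D 30, Site A 16. Site D has a majority.

Site D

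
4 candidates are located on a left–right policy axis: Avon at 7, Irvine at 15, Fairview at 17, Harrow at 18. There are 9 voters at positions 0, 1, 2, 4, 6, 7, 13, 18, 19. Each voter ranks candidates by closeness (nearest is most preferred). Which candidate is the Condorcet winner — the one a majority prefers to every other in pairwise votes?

With single-peaked preferences on a line, the Condorcet winner is the candidate closest to the median voter.
The median voter (position 6) is closest to Avon at 7.
Check: Avon vs Irvine — voters closer to Avon: 6 of 9.

Avon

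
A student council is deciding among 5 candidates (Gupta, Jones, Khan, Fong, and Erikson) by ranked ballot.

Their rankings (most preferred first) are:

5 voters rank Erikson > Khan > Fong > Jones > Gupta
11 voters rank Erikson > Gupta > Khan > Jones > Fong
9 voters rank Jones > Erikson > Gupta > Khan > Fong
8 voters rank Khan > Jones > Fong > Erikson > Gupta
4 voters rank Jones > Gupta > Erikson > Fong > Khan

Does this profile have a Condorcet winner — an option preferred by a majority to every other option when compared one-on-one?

No

Head-to-head results (37 voters total):
Gupta vs Jones: Jones wins 26–11.
Gupta vs Khan: Gupta wins 24–13.
Gupta vs Fong: Gupta wins 24–13.
Gupta vs Erikson: Erikson wins 33–4.
Jones vs Khan: Khan wins 24–13.
Jones vs Fong: Jones wins 32–5.
Jones vs Erikson: Jones wins 21–16.
Khan vs Fong: Khan wins 33–4.
Khan vs Erikson: Erikson wins 29–8.
Fong vs Erikson: Erikson wins 29–8.
No candidate beats all others: Gupta beats Khan beats Jones beats Gupta, a majority cycle.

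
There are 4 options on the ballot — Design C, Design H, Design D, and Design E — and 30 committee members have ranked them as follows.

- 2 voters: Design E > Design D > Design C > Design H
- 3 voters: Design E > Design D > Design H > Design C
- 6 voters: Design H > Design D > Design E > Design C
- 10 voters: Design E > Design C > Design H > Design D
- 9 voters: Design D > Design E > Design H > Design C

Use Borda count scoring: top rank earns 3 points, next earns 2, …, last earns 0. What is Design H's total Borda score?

Borda scores:
  Design C: 2·1 + 3·0 + 6·0 + 10·2 + 9·0 = 22
  Design H: 2·0 + 3·1 + 6·3 + 10·1 + 9·1 = 40
  Design D: 2·2 + 3·2 + 6·2 + 10·0 + 9·3 = 49
  Design E: 2·3 + 3·3 + 6·1 + 10·3 + 9·2 = 69

40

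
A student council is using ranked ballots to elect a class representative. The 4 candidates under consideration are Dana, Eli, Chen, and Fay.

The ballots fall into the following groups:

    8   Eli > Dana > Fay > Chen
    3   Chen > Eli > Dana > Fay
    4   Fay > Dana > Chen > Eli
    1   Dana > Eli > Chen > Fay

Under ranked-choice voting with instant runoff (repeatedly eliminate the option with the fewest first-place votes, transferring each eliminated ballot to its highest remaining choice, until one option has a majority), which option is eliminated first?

Dana

Round 1: Eli 8, Fay 4, Chen 3, Dana 1. Dana has the fewest and is eliminated.
Round 2: Eli 9, Fay 4, Chen 3. Eli has a majority.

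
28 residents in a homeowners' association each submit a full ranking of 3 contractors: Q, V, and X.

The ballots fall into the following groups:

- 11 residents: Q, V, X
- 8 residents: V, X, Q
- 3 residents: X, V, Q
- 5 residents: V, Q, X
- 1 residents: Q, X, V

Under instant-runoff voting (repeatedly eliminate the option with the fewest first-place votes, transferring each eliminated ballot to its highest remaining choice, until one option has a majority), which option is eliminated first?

Round 1: V 13, Q 12, X 3. X has the fewest and is eliminated.
Round 2: V 16, Q 12. V has a majority.

X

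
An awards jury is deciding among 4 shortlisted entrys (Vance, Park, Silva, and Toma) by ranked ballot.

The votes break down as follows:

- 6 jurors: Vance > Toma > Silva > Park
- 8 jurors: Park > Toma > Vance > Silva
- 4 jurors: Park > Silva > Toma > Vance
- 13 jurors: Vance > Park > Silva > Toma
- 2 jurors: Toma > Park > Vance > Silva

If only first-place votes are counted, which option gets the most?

Vance

First-place vote totals:
  Vance: 19
  Park: 12
  Silva: 0
  Toma: 2
Vance has the most first-place votes.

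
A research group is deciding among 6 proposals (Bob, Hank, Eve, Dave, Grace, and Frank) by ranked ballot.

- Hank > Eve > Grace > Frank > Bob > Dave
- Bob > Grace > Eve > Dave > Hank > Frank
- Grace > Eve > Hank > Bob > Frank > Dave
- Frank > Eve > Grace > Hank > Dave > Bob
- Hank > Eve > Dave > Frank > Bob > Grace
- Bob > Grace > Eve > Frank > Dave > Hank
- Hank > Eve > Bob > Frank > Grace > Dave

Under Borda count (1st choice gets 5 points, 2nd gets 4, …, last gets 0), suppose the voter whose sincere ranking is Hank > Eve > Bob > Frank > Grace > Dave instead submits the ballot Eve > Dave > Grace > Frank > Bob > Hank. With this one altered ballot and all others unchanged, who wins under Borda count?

Borda totals with the altered ballot: Bob 15, Hank 16, Eve 27, Dave 11, Grace 22, Frank 14.
The winner is unchanged: still Eve.

Eve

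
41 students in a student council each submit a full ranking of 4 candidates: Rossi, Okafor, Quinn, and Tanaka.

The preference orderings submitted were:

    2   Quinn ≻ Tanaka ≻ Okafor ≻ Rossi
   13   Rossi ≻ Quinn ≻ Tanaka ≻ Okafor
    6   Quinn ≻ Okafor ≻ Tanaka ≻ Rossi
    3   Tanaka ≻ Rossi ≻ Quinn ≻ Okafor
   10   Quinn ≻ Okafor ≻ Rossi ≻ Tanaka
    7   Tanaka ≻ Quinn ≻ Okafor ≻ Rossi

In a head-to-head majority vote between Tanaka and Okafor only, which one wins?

Ballots ranking Tanaka above Okafor: 2+13+3+7 = 25.
Ballots ranking Okafor above Tanaka: 6+10 = 16.
Tanaka wins the head-to-head, 25–16.

Tanaka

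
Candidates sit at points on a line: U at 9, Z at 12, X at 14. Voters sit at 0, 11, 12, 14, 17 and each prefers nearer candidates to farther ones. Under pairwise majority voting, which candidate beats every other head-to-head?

With single-peaked preferences on a line, the Condorcet winner is the candidate closest to the median voter.
The median voter (position 12) is closest to Z at 12.
Check: Z vs X — voters closer to Z: 3 of 5.

Z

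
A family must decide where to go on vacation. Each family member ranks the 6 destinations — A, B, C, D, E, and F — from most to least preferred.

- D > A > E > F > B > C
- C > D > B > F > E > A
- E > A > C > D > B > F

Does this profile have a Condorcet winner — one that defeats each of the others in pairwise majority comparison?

Head-to-head results (3 voters total):
A vs B: A wins 2–1.
A vs C: A wins 2–1.
A vs D: D wins 2–1.
A vs E: E wins 2–1.
A vs F: A wins 2–1.
B vs C: C wins 2–1.
B vs D: D wins 3–0.
B vs E: E wins 2–1.
B vs F: B wins 2–1.
C vs D: C wins 2–1.
C vs E: E wins 2–1.
C vs F: C wins 2–1.
D vs E: D wins 2–1.
D vs F: D wins 3–0.
E vs F: E wins 2–1.
No candidate beats all others: A beats C beats D beats A, a majority cycle.

No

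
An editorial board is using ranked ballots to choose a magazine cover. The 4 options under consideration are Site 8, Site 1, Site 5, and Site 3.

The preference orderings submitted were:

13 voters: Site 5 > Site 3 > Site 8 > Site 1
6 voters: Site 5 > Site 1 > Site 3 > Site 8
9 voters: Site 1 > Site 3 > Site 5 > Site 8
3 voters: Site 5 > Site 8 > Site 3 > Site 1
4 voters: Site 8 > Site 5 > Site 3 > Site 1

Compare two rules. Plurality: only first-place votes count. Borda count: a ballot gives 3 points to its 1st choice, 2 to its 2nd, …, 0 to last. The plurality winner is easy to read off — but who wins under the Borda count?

Plurality first-place counts: Site 8 4, Site 1 9, Site 5 22, Site 3 0 → Site 5.
Borda totals: Site 8 31, Site 1 39, Site 5 83, Site 3 57 → Site 5.

Site 5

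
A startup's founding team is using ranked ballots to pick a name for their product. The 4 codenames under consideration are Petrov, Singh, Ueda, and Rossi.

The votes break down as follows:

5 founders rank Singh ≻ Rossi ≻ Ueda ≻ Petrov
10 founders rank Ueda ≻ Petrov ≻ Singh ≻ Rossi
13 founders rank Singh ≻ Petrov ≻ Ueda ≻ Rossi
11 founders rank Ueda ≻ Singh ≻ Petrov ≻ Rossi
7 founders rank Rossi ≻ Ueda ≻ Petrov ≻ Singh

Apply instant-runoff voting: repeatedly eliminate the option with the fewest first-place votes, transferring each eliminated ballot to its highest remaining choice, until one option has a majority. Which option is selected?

Ueda

Round 1: Ueda 21, Singh 18, Rossi 7, Petrov 0. Petrov has the fewest and is eliminated.
Round 2: Ueda 21, Singh 18, Rossi 7. Rossi has the fewest and is eliminated.
Round 3: Ueda 28, Singh 18. Ueda has a majority.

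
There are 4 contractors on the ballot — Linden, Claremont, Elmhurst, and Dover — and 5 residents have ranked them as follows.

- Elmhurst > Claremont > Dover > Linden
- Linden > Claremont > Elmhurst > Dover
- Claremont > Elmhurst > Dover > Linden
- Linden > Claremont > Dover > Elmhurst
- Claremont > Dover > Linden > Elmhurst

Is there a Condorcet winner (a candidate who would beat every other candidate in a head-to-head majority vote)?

Yes

Head-to-head results (5 voters total):
Linden vs Claremont: Claremont wins 3–2.
Linden vs Elmhurst: Linden wins 3–2.
Linden vs Dover: Dover wins 3–2.
Claremont vs Elmhurst: Claremont wins 4–1.
Claremont vs Dover: Claremont wins 5–0.
Elmhurst vs Dover: Elmhurst wins 3–2.
Claremont beats each rival — Linden (3–2), Elmhurst (4–1), Dover (5–0) — so Claremont is the Condorcet winner.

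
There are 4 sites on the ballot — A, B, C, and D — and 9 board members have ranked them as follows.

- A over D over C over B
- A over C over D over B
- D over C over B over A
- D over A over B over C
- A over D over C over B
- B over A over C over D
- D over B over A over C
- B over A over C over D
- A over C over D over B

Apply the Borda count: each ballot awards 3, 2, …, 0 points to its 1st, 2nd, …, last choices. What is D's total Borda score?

15

Borda scores:
  A: 3 + 3 + 0 + 2 + 3 + 2 + 1 + 2 + 3 = 19
  B: 0 + 0 + 1 + 1 + 0 + 3 + 2 + 3 + 0 = 10
  C: 1 + 2 + 2 + 0 + 1 + 1 + 0 + 1 + 2 = 10
  D: 2 + 1 + 3 + 3 + 2 + 0 + 3 + 0 + 1 = 15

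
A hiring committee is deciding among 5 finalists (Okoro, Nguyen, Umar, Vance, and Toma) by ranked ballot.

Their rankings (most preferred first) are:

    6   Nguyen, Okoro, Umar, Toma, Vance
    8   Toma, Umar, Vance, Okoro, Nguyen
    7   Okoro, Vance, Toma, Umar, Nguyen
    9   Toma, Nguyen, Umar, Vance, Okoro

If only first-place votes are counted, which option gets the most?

Toma

First-place vote totals:
  Okoro: 7
  Nguyen: 6
  Umar: 0
  Vance: 0
  Toma: 17
Toma has the most first-place votes.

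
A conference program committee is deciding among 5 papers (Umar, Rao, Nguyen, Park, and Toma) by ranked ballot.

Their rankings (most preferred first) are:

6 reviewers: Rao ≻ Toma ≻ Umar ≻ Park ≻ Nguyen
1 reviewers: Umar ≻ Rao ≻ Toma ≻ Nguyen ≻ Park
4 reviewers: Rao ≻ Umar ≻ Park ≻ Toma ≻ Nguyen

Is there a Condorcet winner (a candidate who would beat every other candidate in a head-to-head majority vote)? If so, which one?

Head-to-head results (11 voters total):
Umar vs Rao: Rao wins 10–1.
Umar vs Nguyen: Umar wins 11–0.
Umar vs Park: Umar wins 11–0.
Umar vs Toma: Toma wins 6–5.
Rao vs Nguyen: Rao wins 11–0.
Rao vs Park: Rao wins 11–0.
Rao vs Toma: Rao wins 11–0.
Nguyen vs Park: Park wins 10–1.
Nguyen vs Toma: Toma wins 11–0.
Park vs Toma: Toma wins 7–4.
Rao beats each rival — Umar (10–1), Nguyen (11–0), Park (11–0), Toma (11–0) — so Rao is the Condorcet winner.

Rao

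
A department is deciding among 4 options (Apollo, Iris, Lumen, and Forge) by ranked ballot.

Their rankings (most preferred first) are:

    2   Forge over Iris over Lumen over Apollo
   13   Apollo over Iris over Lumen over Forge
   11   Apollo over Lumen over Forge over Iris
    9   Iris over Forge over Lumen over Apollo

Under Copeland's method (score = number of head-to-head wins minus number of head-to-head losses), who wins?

Apollo

Pairwise results:
  Apollo vs Iris: Apollo wins 24–11.
  Apollo vs Lumen: Apollo wins 24–11.
  Apollo vs Forge: Apollo wins 24–11.
  Iris vs Lumen: Iris wins 24–11.
  Iris vs Forge: Iris wins 22–13.
  Lumen vs Forge: Lumen wins 24–11.
Copeland scores (wins − losses):
  Apollo: 3 − 0 = 3
  Iris: 2 − 1 = 1
  Lumen: 1 − 2 = -1
  Forge: 0 − 3 = -3
Apollo has the best Copeland score.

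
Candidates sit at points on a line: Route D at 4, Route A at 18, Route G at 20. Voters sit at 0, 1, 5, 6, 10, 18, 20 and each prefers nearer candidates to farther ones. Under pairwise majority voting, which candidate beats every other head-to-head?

With single-peaked preferences on a line, the Condorcet winner is the candidate closest to the median voter.
The median voter (position 6) is closest to Route D at 4.
Check: Route D vs Route A — voters closer to Route D: 5 of 7.

Route D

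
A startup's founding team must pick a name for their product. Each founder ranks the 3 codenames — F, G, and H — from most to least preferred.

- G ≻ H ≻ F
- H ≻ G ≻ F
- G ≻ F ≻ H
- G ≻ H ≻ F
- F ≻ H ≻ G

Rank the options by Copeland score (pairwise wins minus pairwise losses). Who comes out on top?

G

Pairwise results:
  F vs G: G wins 4–1.
  F vs H: H wins 3–2.
  G vs H: G wins 3–2.
Copeland scores (wins − losses):
  F: 0 − 2 = -2
  G: 2 − 0 = 2
  H: 1 − 1 = 0
G has the best Copeland score.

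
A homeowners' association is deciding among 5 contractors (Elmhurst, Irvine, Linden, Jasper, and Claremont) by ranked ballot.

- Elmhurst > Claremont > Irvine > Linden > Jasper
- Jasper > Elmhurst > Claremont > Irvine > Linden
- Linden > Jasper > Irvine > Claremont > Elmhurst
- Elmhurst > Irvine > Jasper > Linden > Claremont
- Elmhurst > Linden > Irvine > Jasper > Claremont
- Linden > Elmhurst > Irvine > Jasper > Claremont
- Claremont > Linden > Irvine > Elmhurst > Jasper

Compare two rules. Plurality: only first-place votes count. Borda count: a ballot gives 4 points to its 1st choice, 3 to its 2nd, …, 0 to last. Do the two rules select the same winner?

Yes

Plurality first-place counts: Elmhurst 3, Irvine 0, Linden 2, Jasper 1, Claremont 1 → Elmhurst.
Borda totals: Elmhurst 19, Irvine 14, Linden 16, Jasper 11, Claremont 10 → Elmhurst.
The two rules agree on Elmhurst.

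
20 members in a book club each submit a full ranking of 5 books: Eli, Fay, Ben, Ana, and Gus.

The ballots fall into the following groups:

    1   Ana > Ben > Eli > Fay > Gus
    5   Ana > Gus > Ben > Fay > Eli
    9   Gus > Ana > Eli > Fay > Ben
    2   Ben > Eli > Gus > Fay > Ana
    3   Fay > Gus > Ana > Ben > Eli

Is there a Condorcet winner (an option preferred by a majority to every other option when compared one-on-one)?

Head-to-head results (20 voters total):
Eli vs Fay: Eli wins 12–8.
Eli vs Ben: Ben wins 11–9.
Eli vs Ana: Ana wins 18–2.
Eli vs Gus: Gus wins 17–3.
Fay vs Ben: Fay wins 12–8.
Fay vs Ana: Ana wins 15–5.
Fay vs Gus: Gus wins 16–4.
Ben vs Ana: Ana wins 18–2.
Ben vs Gus: Gus wins 17–3.
Ana vs Gus: Gus wins 14–6.
Gus beats each rival — Eli (17–3), Fay (16–4), Ben (17–3), Ana (14–6) — so Gus is the Condorcet winner.

Yes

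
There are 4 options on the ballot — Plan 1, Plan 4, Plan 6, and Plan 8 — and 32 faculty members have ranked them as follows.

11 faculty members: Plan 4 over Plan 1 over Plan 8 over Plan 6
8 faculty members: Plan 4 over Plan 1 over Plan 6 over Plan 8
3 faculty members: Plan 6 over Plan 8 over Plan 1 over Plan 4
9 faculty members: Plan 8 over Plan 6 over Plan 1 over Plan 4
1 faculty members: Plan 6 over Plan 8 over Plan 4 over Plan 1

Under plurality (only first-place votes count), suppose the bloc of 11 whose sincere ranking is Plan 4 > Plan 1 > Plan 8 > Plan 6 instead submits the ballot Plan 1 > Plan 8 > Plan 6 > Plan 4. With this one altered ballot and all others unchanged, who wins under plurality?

First-place totals with the altered ballot: Plan 1 11, Plan 4 8, Plan 6 4, Plan 8 9.
The switch changes the winner from Plan 4 to Plan 1.

Plan 1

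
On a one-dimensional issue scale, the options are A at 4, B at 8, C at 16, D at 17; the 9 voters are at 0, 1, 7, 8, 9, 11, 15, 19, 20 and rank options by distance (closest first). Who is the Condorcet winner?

With single-peaked preferences on a line, the Condorcet winner is the candidate closest to the median voter.
The median voter (position 9) is closest to B at 8.
Check: B vs C — voters closer to B: 6 of 9.

B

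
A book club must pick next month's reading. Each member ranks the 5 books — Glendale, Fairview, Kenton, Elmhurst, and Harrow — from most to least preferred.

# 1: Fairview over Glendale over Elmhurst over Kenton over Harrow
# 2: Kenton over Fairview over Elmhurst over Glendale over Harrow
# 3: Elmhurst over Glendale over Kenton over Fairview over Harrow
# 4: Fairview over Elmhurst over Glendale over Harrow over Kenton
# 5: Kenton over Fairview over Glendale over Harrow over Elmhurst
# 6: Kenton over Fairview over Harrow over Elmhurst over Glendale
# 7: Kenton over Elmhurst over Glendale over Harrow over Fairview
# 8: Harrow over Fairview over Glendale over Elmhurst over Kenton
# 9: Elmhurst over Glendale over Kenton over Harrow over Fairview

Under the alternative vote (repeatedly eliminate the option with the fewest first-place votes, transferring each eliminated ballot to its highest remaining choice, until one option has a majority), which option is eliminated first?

Glendale

Round 1: Kenton 4, Fairview 2, Elmhurst 2, Harrow 1, Glendale 0. Glendale has the fewest and is eliminated.
Round 2: Kenton 4, Fairview 2, Elmhurst 2, Harrow 1. Harrow has the fewest and is eliminated.
Round 3: Kenton 4, Fairview 3, Elmhurst 2. Elmhurst has the fewest and is eliminated.
Round 4: Kenton 6, Fairview 3. Kenton has a majority.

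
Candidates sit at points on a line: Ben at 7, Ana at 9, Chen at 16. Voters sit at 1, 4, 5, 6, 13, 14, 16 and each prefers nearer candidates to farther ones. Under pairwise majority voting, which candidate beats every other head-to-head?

Ben

With single-peaked preferences on a line, the Condorcet winner is the candidate closest to the median voter.
The median voter (position 6) is closest to Ben at 7.
Check: Ben vs Chen — voters closer to Ben: 4 of 7.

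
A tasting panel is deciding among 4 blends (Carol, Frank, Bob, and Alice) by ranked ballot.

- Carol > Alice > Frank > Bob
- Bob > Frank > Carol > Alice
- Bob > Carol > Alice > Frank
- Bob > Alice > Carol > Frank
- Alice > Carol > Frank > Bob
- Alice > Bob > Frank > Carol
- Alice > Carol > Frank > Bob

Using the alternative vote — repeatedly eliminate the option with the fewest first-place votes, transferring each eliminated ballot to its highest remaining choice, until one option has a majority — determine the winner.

Round 1: Bob 3, Alice 3, Carol 1, Frank 0. Frank has the fewest and is eliminated.
Round 2: Bob 3, Alice 3, Carol 1. Carol has the fewest and is eliminated.
Round 3: Alice 4, Bob 3. Alice has a majority.

Alice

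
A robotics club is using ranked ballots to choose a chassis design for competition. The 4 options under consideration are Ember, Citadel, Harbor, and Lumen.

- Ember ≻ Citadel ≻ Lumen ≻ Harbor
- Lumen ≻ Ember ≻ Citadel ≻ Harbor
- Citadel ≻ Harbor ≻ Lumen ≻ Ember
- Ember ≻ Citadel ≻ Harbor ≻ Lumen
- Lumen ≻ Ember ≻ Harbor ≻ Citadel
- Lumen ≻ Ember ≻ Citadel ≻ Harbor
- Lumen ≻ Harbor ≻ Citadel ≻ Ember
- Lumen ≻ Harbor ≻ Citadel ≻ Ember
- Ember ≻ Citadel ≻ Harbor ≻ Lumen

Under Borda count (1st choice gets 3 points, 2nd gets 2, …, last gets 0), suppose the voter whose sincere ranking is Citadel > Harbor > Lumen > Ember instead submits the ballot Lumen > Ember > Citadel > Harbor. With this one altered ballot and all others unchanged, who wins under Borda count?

Lumen

Borda totals with the altered ballot: Ember 17, Citadel 11, Harbor 7, Lumen 19.
The winner is unchanged: still Lumen.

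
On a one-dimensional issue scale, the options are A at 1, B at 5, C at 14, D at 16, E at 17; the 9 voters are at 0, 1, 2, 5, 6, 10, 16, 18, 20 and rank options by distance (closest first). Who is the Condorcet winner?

With single-peaked preferences on a line, the Condorcet winner is the candidate closest to the median voter.
The median voter (position 6) is closest to B at 5.
Check: B vs E — voters closer to B: 6 of 9.

B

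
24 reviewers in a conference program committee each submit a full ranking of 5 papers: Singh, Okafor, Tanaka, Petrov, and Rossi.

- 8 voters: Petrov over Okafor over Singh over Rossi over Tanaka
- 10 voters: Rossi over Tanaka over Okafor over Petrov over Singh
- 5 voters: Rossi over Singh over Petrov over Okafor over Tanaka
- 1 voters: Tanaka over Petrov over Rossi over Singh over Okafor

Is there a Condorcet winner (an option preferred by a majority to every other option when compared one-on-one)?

Yes

Head-to-head results (24 voters total):
Singh vs Okafor: Okafor wins 18–6.
Singh vs Tanaka: Singh wins 13–11.
Singh vs Petrov: Petrov wins 19–5.
Singh vs Rossi: Rossi wins 16–8.
Okafor vs Tanaka: Okafor wins 13–11.
Okafor vs Petrov: Petrov wins 14–10.
Okafor vs Rossi: Rossi wins 16–8.
Tanaka vs Petrov: Petrov wins 13–11.
Tanaka vs Rossi: Rossi wins 23–1.
Petrov vs Rossi: Rossi wins 15–9.
Rossi beats each rival — Singh (16–8), Okafor (16–8), Tanaka (23–1), Petrov (15–9) — so Rossi is the Condorcet winner.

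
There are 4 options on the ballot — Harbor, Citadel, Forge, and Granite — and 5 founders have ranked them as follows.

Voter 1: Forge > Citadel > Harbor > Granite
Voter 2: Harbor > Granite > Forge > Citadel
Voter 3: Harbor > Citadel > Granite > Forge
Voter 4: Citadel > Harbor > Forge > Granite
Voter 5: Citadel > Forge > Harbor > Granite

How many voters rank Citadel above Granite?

Ballots ranking Citadel above Granite: 4.
Ballots ranking Granite above Citadel: 1.
So 4 of 5 voters prefer Citadel to Granite.

4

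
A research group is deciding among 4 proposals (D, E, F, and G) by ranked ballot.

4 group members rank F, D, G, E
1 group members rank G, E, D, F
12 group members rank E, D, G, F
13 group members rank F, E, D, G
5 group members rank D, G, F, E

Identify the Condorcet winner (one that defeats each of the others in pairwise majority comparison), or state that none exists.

No Condorcet winner

Head-to-head results (35 voters total):
D vs E: E wins 26–9.
D vs F: D wins 18–17.
D vs G: D wins 34–1.
E vs F: F wins 22–13.
E vs G: E wins 25–10.
F vs G: G wins 18–17.
No candidate beats all others: D beats F beats E beats D, a majority cycle.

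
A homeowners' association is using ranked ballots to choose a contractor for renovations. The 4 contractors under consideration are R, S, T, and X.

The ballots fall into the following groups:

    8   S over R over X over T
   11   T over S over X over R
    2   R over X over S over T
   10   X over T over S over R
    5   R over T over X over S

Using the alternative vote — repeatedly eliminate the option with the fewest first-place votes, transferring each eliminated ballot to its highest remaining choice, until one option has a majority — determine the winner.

Round 1: T 11, X 10, S 8, R 7. R has the fewest and is eliminated.
Round 2: T 16, X 12, S 8. S has the fewest and is eliminated.
Round 3: X 20, T 16. X has a majority.

X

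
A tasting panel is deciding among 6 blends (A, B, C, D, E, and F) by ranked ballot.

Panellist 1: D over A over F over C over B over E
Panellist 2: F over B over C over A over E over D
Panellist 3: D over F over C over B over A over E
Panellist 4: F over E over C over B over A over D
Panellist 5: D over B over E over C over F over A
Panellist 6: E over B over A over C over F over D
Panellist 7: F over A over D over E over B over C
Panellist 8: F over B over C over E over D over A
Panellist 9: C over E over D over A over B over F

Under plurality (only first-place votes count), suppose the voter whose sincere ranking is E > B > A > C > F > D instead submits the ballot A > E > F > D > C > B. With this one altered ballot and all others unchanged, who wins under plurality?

First-place totals with the altered ballot: A 1, B 0, C 1, D 3, E 0, F 4.
The winner is unchanged: still F.

F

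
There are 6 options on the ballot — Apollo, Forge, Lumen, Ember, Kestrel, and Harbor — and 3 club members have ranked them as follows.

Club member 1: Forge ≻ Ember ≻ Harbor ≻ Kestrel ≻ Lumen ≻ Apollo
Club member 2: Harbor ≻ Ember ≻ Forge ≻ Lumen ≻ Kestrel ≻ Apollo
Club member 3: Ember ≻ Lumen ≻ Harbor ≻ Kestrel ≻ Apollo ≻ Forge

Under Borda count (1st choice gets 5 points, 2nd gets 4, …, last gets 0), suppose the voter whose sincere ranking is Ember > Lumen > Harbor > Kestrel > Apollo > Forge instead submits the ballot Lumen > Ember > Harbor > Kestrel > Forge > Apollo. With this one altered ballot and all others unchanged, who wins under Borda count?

Ember

Borda totals with the altered ballot: Apollo 0, Forge 9, Lumen 8, Ember 12, Kestrel 5, Harbor 11.
The winner is unchanged: still Ember.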